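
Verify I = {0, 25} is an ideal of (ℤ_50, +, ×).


Check ideal conditions for I = {0, 25} in ℤ_50:
(1) I is an additive subgroup? Yes
(2) For r ∈ ℤ_50 and a ∈ I: r·a ∈ I? Yes

Yes, I is an ideal of ℤ_50


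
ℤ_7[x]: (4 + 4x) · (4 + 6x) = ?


Expand and collect like terms; reduce coefficients mod 7:
x^0: 4·4 = 16 ≡ 2 (mod 7)
x^1: 4·6 + 4·4 = 40 ≡ 5 (mod 7)
x^2: 4·6 = 24 ≡ 3 (mod 7)
Result: 2 + 5x + 3x^2

f · g = 2 + 5x + 3x^2


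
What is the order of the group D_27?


|D_n| = 2n (n rotations and n reflections)
|D_27| = 2×27 = 54

|D_27| = 54


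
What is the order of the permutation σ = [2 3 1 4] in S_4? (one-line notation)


Cycle decomposition: (1 2 3)
Cycle lengths: 3
Order = lcm(3) = 3

ord(σ) = 3


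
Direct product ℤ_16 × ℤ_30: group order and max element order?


|ℤ_16 × ℤ_30| = 16 × 30 = 480
Max element order = lcm(16,30) = 240
Cyclic? No (gcd=2)

|ℤ_16×ℤ_30| = 480, max element order = 240


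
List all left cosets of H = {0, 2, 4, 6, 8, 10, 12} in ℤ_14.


H = {0, 2, 4, 6, 8, 10, 12}, |H| = 7
Number of cosets = |G|/|H| = 14/7 = 2
0 + H = {0, 2, 4, 6, 8, 10, 12}
1 + H = {1, 3, 5, 7, 9, 11, 13}

Cosets: 0+H={0,2,4,6,8,10,12}; 1+H={1,3,5,7,9,11,13}


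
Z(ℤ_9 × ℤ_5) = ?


Z(G) = {g ∈ G | gx = xg for all x ∈ G}
Direct product of abelian groups is abelian, so Z(G) = G

Z(ℤ_9 × ℤ_5) = ℤ_9 × ℤ_5


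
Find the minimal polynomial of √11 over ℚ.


√11 satisfies x² - 11 = 0, irreducible over ℚ since 11 is squarefree

Minimal polynomial: x² - 11


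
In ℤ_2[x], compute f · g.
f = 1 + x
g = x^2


Expand and collect like terms; reduce coefficients mod 2:
x^0: 1·0 = 0 ≡ 0 (mod 2)
x^1: 1·0 + 1·0 = 0 ≡ 0 (mod 2)
x^2: 1·1 + 1·0 = 1 ≡ 1 (mod 2)
x^3: 1·1 = 1 ≡ 1 (mod 2)
Result: x^2 + x^3

f · g = x^2 + x^3


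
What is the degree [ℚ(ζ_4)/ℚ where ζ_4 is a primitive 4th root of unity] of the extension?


[ℚ(ζ_n):ℚ] = deg Φ_n(x) = φ(n). Here φ(4) = 2

[ℚ(ζ_4)/ℚ where ζ_4 is a primitive 4th root of unity] = 2


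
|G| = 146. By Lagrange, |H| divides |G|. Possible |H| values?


Lagrange's theorem: |H| divides |G|
|G| = 146
Divisors of 146: 1, 2, 73, 146

Possible subgroup orders: {1, 2, 73, 146}


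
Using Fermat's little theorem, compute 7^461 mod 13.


Fermat's little theorem: if p is prime and gcd(a,p)=1, then a^(p-1) ≡ 1 (mod p)
p = 13 is prime, gcd(7,13) = 1
Reduce exponent: 461 mod 12 = 5
So 7^461 ≡ 7^5 (mod 13)
7^5 mod 13 = 11

7^461 ≡ 11 (mod 13)


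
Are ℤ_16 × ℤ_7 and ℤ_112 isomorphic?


Comparing ℤ_16 × ℤ_7 and ℤ_112:
gcd(16,7) = 1, so ℤ_16 × ℤ_7 ≅ ℤ_112 (CRT)

Yes, ℤ_16 × ℤ_7 ≅ ℤ_112


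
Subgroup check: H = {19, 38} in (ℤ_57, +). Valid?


Subgroup test for H = {19, 38} in (ℤ_57, +):
(1) 0 ∈ H? No
(2) Closure: for all a,b ∈ H, (a+b) mod 57 ∈ H? No  [counterexample: 19 + 38 = 0 ∉ H]
(3) Inverses: for all a ∈ H, -a mod 57 ∈ H? Yes

No, H is not a subgroup of ℤ_57


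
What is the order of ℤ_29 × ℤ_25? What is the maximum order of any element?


|ℤ_29 × ℤ_25| = 29 × 25 = 725
Max element order = lcm(29,25) = 725
Cyclic? Yes (gcd=1)

|ℤ_29×ℤ_25| = 725, max element order = 725


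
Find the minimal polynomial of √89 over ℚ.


√89 satisfies x² - 89 = 0, irreducible over ℚ since 89 is squarefree

Minimal polynomial: x² - 89


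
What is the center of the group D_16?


Z(G) = {g ∈ G | gx = xg for all x ∈ G}
For even n, Z(D_n) = {e, r^(n/2)}: the 180° rotation r^8 commutes with every reflection and rotation

Z(D_16) = {e, r^8}


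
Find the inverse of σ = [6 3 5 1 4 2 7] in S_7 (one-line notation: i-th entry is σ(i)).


To find σ⁻¹, swap domain and range:
σ(1) = 6 → σ⁻¹(6) = 1
σ(2) = 3 → σ⁻¹(3) = 2
σ(3) = 5 → σ⁻¹(5) = 3
σ(4) = 1 → σ⁻¹(1) = 4
σ(5) = 4 → σ⁻¹(4) = 5
σ(6) = 2 → σ⁻¹(2) = 6
σ(7) = 7 → σ⁻¹(7) = 7

σ⁻¹ = [4 6 2 5 3 1 7]


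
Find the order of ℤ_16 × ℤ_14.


|A × B| = |A| · |B|
|ℤ_16 × ℤ_14| = 16 × 14 = 224

|ℤ_16 × ℤ_14| = 224


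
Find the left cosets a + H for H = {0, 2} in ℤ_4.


H = {0, 2}, |H| = 2
Number of cosets = |G|/|H| = 4/2 = 2
0 + H = {0, 2}
1 + H = {1, 3}

Cosets: 0+H={0,2}; 1+H={1,3}


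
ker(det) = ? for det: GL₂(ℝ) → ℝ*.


Kernel = preimage of identity
ker(det) = {A | det(A) = 1} = SL₂(ℝ)

ker(det) = SL₂(ℝ)


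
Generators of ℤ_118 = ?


g generates ℤ_n iff gcd(g,n) = 1
Prime factors of 118: 2, 59
Generators are g ∈ {1,...,117} not divisible by any of these primes.
Generators: {1, 3, 5, 7, 9, 11, 13, 15, 17, 19, 21, 23, 25, 27, 29, 31, 33, 35, 37, 39, 41, 43, 45, 47, 49, 51, 53, 55, 57, 61, 63, 65, 67, 69, 71, 73, 75, 77, 79, 81, 83, 85, 87, 89, 91, 93, 95, 97, 99, 101, 103, 105, 107, 109, 111, 113, 115, 117}
Number of generators = φ(118) = 58

Generators of ℤ_118 = {1, 3, 5, 7, 9, 11, 13, 15, 17, 19, 21, 23, 25, 27, 29, 31, 33, 35, 37, 39, 41, 43, 45, 47, 49, 51, 53, 55, 57, 61, 63, 65, 67, 69, 71, 73, 75, 77, 79, 81, 83, 85, 87, 89, 91, 93, 95, 97, 99, 101, 103, 105, 107, 109, 111, 113, 115, 117}


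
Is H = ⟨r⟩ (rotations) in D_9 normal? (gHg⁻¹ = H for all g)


H = ⟨r⟩ (rotations) in D_9
The rotation subgroup ⟨r⟩ has index 2 in D_9, so it is normal

Yes, normal subgroup


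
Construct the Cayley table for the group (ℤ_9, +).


Elements: {0, 1, 2, 3, 4, 5, 6, 7, 8}
Operation: addition mod 9
Entry (a, b) = (a + b) mod 9

Cayley table:
  | 0 | 1 | 2 | 3 | 4 | 5 | 6 | 7 | 8
0 | 0 | 1 | 2 | 3 | 4 | 5 | 6 | 7 | 8
1 | 1 | 2 | 3 | 4 | 5 | 6 | 7 | 8 | 0
2 | 2 | 3 | 4 | 5 | 6 | 7 | 8 | 0 | 1
3 | 3 | 4 | 5 | 6 | 7 | 8 | 0 | 1 | 2
4 | 4 | 5 | 6 | 7 | 8 | 0 | 1 | 2 | 3
5 | 5 | 6 | 7 | 8 | 0 | 1 | 2 | 3 | 4
6 | 6 | 7 | 8 | 0 | 1 | 2 | 3 | 4 | 5
7 | 7 | 8 | 0 | 1 | 2 | 3 | 4 | 5 | 6
8 | 8 | 0 | 1 | 2 | 3 | 4 | 5 | 6 | 7


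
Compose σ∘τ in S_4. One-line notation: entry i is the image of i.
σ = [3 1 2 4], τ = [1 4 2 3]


σ∘τ: apply τ first, then σ
1 →τ 1 →σ 3
2 →τ 4 →σ 4
3 →τ 2 →σ 1
4 →τ 3 →σ 2

σ∘τ = [3 4 1 2]


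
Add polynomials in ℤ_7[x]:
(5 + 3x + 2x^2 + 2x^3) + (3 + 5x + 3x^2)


Add coefficients mod 7:
x^0: 5 + 3 = 1 (mod 7)
x^1: 3 + 5 = 1 (mod 7)
x^2: 2 + 3 = 5 (mod 7)
x^3: 2 + 0 = 2 (mod 7)
Result: 1 + x + 5x^2 + 2x^3

f + g = 1 + x + 5x^2 + 2x^3


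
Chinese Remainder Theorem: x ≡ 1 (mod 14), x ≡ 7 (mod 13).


m₁ = 14, m₂ = 13, gcd = 1, so CRT applies. M = m₁·m₂ = 182
Let M₁ = M/m₁ = 13, M₂ = M/m₂ = 14
Find y₁ ≡ M₁⁻¹ (mod m₁): 13⁻¹ ≡ 13 (mod 14)
Find y₂ ≡ M₂⁻¹ (mod m₂): 14⁻¹ ≡ 1 (mod 13)
x = a₁·M₁·y₁ + a₂·M₂·y₂ = 1·13·13 + 7·14·1 = 267
Reduce mod 182: x ≡ 85
Check: 85 mod 14 = 1 ✓, 85 mod 13 = 7 ✓

x ≡ 85 (mod 182)


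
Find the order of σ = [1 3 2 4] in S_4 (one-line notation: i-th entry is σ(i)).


Cycle decomposition: (2 3)
Cycle lengths: 2
Order = lcm(2) = 2

ord(σ) = 2


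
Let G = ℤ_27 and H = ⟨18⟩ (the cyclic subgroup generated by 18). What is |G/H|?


|⟨18⟩| = n / gcd(18, 27) = 27 / 9 = 3
H is normal (ℤ_27 is abelian).
|G/H| = |G| / |H| = 27 / 3 = 9

|G/H| = 9


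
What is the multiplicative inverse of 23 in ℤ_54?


Use the extended Euclidean algorithm to write 1 = 23·s + 54·t; then s mod 54 is the inverse.
Euclidean algorithm:
  23 = 0·54 + 23
  54 = 2·23 + 8
  23 = 2·8 + 7
  8 = 1·7 + 1
  7 = 7·1 + 0
gcd(23,54) = 1
Back-substitution gives: 23·(-7) + 54·(3) = 1
So 23⁻¹ ≡ -7 ≡ 47 (mod 54)
Check: 23 × 47 = 1081 ≡ 1 (mod 54) ✓

23⁻¹ ≡ 47 (mod 54)


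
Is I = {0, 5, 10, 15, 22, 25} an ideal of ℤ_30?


Check ideal conditions for I = {0, 5, 10, 15, 22, 25} in ℤ_30:
(1) I is an additive subgroup? No
(2) For r ∈ ℤ_30 and a ∈ I: r·a ∈ I? No  [counterexample: r=2, a=10, r·a mod 30 = 20 ∉ I]

No, I is not an ideal of ℤ_30


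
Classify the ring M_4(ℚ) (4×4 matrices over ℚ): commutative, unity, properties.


Matrix multiplication is non-commutative for n ≥ 2; the identity matrix I is the unity; singular matrices give zero divisors, so not an integral domain
Commutative: No
Integral domain: No
Has unity: Yes

M_4(ℚ) (4×4 matrices over ℚ): Commutative=No, Unity=Yes


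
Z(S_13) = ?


Z(G) = {g ∈ G | gx = xg for all x ∈ G}
S_n is non-abelian for n ≥ 3; Z(S_13) is trivial

Z(S_13) = {e}


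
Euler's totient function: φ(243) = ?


Factor n: 243 = 3^5
φ(n) = n · ∏(1 - 1/p) over distinct primes p | n
φ(243) = 243 · (1 - 1/3) = 162

φ(243) = 162


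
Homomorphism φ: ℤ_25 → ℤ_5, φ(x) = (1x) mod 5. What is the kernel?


Kernel = preimage of identity
ker(φ) = {x ∈ ℤ_25 : 1x ≡ 0 (mod 5)}. Since 5 | 25, φ is well-defined. The kernel is the cyclic subgroup ⟨5⟩ of ℤ_25 (order 5), i.e. {0, 5, 10, 15, 20}

ker(φ) = {0, 5, 10, 15, 20}


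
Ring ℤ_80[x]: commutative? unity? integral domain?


ℤ_80 has zero divisors (2·40 ≡ 0), and these lift to constant zero divisors in ℤ_80[x]; so not an integral domain
Commutative: Yes
Integral domain: No
Has unity: Yes

ℤ_80[x]: Commutative=Yes, Unity=Yes


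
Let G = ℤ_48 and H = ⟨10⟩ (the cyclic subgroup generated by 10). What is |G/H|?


|⟨10⟩| = n / gcd(10, 48) = 48 / 2 = 24
H is normal (ℤ_48 is abelian).
|G/H| = |G| / |H| = 48 / 24 = 2

|G/H| = 2


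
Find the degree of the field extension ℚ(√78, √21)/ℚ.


[ℚ(√78,√21):ℚ] = [ℚ(√78,√21):ℚ(√78)]·[ℚ(√78):ℚ] = 2·2 = 4

[ℚ(√78, √21)/ℚ] = 4


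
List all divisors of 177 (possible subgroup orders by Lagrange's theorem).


Lagrange's theorem: |H| divides |G|
|G| = 177
Divisors of 177: 1, 3, 59, 177

Possible subgroup orders: {1, 3, 59, 177}


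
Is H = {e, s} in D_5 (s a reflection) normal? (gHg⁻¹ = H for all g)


H = {e, s} in D_5 (s a reflection)
r·s·r⁻¹ = sr⁻² ≠ s for n ≥ 3, so {e, s} is not closed under conjugation

No, not a normal subgroup


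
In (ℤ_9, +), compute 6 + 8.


Operation: addition mod 9
6 + 8 = (a + b) mod 9 with a = 6, b = 8

6 + 8 = 5


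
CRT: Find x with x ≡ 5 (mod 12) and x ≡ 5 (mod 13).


m₁ = 12, m₂ = 13, gcd = 1, so CRT applies. M = m₁·m₂ = 156
Let M₁ = M/m₁ = 13, M₂ = M/m₂ = 12
Find y₁ ≡ M₁⁻¹ (mod m₁): 13⁻¹ ≡ 1 (mod 12)
Find y₂ ≡ M₂⁻¹ (mod m₂): 12⁻¹ ≡ 12 (mod 13)
x = a₁·M₁·y₁ + a₂·M₂·y₂ = 5·13·1 + 5·12·12 = 785
Reduce mod 156: x ≡ 5
Check: 5 mod 12 = 5 ✓, 5 mod 13 = 5 ✓

x ≡ 5 (mod 156)


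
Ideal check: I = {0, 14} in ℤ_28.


Check ideal conditions for I = {0, 14} in ℤ_28:
(1) I is an additive subgroup? Yes
(2) For r ∈ ℤ_28 and a ∈ I: r·a ∈ I? Yes

Yes, I is an ideal of ℤ_28


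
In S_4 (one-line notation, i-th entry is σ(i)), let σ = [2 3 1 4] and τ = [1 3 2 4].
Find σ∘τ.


σ∘τ: apply τ first, then σ
1 →τ 1 →σ 2
2 →τ 3 →σ 1
3 →τ 2 →σ 3
4 →τ 4 →σ 4

σ∘τ = [2 1 3 4]


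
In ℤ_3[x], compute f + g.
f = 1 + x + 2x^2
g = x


Add coefficients mod 3:
x^0: 1 + 0 = 1 (mod 3)
x^1: 1 + 1 = 2 (mod 3)
x^2: 2 + 0 = 2 (mod 3)
Result: 1 + 2x + 2x^2

f + g = 1 + 2x + 2x^2


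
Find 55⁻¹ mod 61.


Use the extended Euclidean algorithm to write 1 = 55·s + 61·t; then s mod 61 is the inverse.
Euclidean algorithm:
  55 = 0·61 + 55
  61 = 1·55 + 6
  55 = 9·6 + 1
  6 = 6·1 + 0
gcd(55,61) = 1
Back-substitution gives: 55·(10) + 61·(-9) = 1
So 55⁻¹ ≡ 10 ≡ 10 (mod 61)
Check: 55 × 10 = 550 ≡ 1 (mod 61) ✓

55⁻¹ ≡ 10 (mod 61)


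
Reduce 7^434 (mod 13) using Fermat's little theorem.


Fermat's little theorem: if p is prime and gcd(a,p)=1, then a^(p-1) ≡ 1 (mod p)
p = 13 is prime, gcd(7,13) = 1
Reduce exponent: 434 mod 12 = 2
So 7^434 ≡ 7^2 (mod 13)
7^2 mod 13 = 10

7^434 ≡ 10 (mod 13)


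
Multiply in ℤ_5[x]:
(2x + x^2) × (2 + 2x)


Expand and collect like terms; reduce coefficients mod 5:
x^0: 0·2 = 0 ≡ 0 (mod 5)
x^1: 0·2 + 2·2 = 4 ≡ 4 (mod 5)
x^2: 2·2 + 1·2 = 6 ≡ 1 (mod 5)
x^3: 1·2 = 2 ≡ 2 (mod 5)
Result: 4x + x^2 + 2x^3

f · g = 4x + x^2 + 2x^3


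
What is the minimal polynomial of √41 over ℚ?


√41 satisfies x² - 41 = 0, irreducible over ℚ since 41 is squarefree

Minimal polynomial: x² - 41


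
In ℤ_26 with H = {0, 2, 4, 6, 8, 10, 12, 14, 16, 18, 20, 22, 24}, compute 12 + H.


12 + H = {12 + h (mod 26) : h ∈ H}
12+0=12, 12+2=14, 12+4=16, 12+6=18, 12+8=20, 12+10=22, 12+12=24, 12+14=0, 12+16=2, 12+18=4, 12+20=6, 12+22=8, 12+24=10
12 + H = {0, 2, 4, 6, 8, 10, 12, 14, 16, 18, 20, 22, 24} = 0 + H

12 + H = {0, 2, 4, 6, 8, 10, 12, 14, 16, 18, 20, 22, 24}


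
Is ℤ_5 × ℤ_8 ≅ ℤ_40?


Comparing ℤ_5 × ℤ_8 and ℤ_40:
gcd(5,8) = 1, so ℤ_5 × ℤ_8 ≅ ℤ_40 (CRT)

Yes, ℤ_5 × ℤ_8 ≅ ℤ_40


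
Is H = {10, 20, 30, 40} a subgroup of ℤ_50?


Subgroup test for H = {10, 20, 30, 40} in (ℤ_50, +):
(1) 0 ∈ H? No
(2) Closure: for all a,b ∈ H, (a+b) mod 50 ∈ H? No  [counterexample: 10 + 40 = 0 ∉ H]
(3) Inverses: for all a ∈ H, -a mod 50 ∈ H? Yes

No, H is not a subgroup of ℤ_50


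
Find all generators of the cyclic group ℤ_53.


g generates ℤ_n iff gcd(g,n) = 1
Prime factors of 53: 53
Generators are g ∈ {1,...,52} not divisible by any of these primes.
Generators: {1, 2, 3, 4, 5, 6, 7, 8, 9, 10, 11, 12, 13, 14, 15, 16, 17, 18, 19, 20, 21, 22, 23, 24, 25, 26, 27, 28, 29, 30, 31, 32, 33, 34, 35, 36, 37, 38, 39, 40, 41, 42, 43, 44, 45, 46, 47, 48, 49, 50, 51, 52}
Number of generators = φ(53) = 52

Generators of ℤ_53 = {1, 2, 3, 4, 5, 6, 7, 8, 9, 10, 11, 12, 13, 14, 15, 16, 17, 18, 19, 20, 21, 22, 23, 24, 25, 26, 27, 28, 29, 30, 31, 32, 33, 34, 35, 36, 37, 38, 39, 40, 41, 42, 43, 44, 45, 46, 47, 48, 49, 50, 51, 52}


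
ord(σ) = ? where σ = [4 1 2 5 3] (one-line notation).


Cycle decomposition: (1 4 5 3 2)
Cycle lengths: 5
Order = lcm(5) = 5

ord(σ) = 5


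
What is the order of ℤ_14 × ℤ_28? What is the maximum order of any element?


|ℤ_14 × ℤ_28| = 14 × 28 = 392
Max element order = lcm(14,28) = 28
Cyclic? No (gcd=14)

|ℤ_14×ℤ_28| = 392, max element order = 28


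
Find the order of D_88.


|D_n| = 2n (n rotations and n reflections)
|D_88| = 2×88 = 176

|D_88| = 176


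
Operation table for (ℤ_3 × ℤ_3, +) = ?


Elements: {(0,0), (0,1), (0,2), (1,0), (1,1), (1,2), (2,0), (2,1), (2,2)}
Operation: componentwise addition mod (3, 3)
Entry (a, b) = ((a₁+b₁) mod 3, (a₂+b₂) mod 3)

Cayley table:
      | (0,0) | (0,1) | (0,2) | (1,0) | (1,1) | (1,2) | (2,0) | (2,1) | (2,2)
(0,0) | (0,0) | (0,1) | (0,2) | (1,0) | (1,1) | (1,2) | (2,0) | (2,1) | (2,2)
(0,1) | (0,1) | (0,2) | (0,0) | (1,1) | (1,2) | (1,0) | (2,1) | (2,2) | (2,0)
(0,2) | (0,2) | (0,0) | (0,1) | (1,2) | (1,0) | (1,1) | (2,2) | (2,0) | (2,1)
(1,0) | (1,0) | (1,1) | (1,2) | (2,0) | (2,1) | (2,2) | (0,0) | (0,1) | (0,2)
(1,1) | (1,1) | (1,2) | (1,0) | (2,1) | (2,2) | (2,0) | (0,1) | (0,2) | (0,0)
(1,2) | (1,2) | (1,0) | (1,1) | (2,2) | (2,0) | (2,1) | (0,2) | (0,0) | (0,1)
(2,0) | (2,0) | (2,1) | (2,2) | (0,0) | (0,1) | (0,2) | (1,0) | (1,1) | (1,2)
(2,1) | (2,1) | (2,2) | (2,0) | (0,1) | (0,2) | (0,0) | (1,1) | (1,2) | (1,0)
(2,2) | (2,2) | (2,0) | (2,1) | (0,2) | (0,0) | (0,1) | (1,2) | (1,0) | (1,1)


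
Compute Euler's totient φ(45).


Factor n: 45 = 3^2 × 5
φ(n) = n · ∏(1 - 1/p) over distinct primes p | n
φ(45) = 45 · (1 - 1/3) · (1 - 1/5) = 24

φ(45) = 24


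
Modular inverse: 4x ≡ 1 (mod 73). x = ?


Use the extended Euclidean algorithm to write 1 = 4·s + 73·t; then s mod 73 is the inverse.
Euclidean algorithm:
  4 = 0·73 + 4
  73 = 18·4 + 1
  4 = 4·1 + 0
gcd(4,73) = 1
Back-substitution gives: 4·(-18) + 73·(1) = 1
So 4⁻¹ ≡ -18 ≡ 55 (mod 73)
Check: 4 × 55 = 220 ≡ 1 (mod 73) ✓

4⁻¹ ≡ 55 (mod 73)


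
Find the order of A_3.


|A_n| = n!/2 (even permutations)
|A_3| = 3!/2 = 6/2 = 3

|A_3| = 3


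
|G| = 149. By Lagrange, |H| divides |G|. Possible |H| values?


Lagrange's theorem: |H| divides |G|
|G| = 149
Divisors of 149: 1, 149

Possible subgroup orders: {1, 149}


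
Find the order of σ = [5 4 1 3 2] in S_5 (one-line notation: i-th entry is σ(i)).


Cycle decomposition: (1 5 2 4 3)
Cycle lengths: 5
Order = lcm(5) = 5

ord(σ) = 5


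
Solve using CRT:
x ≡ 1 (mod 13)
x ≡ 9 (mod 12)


m₁ = 13, m₂ = 12, gcd = 1, so CRT applies. M = m₁·m₂ = 156
Let M₁ = M/m₁ = 12, M₂ = M/m₂ = 13
Find y₁ ≡ M₁⁻¹ (mod m₁): 12⁻¹ ≡ 12 (mod 13)
Find y₂ ≡ M₂⁻¹ (mod m₂): 13⁻¹ ≡ 1 (mod 12)
x = a₁·M₁·y₁ + a₂·M₂·y₂ = 1·12·12 + 9·13·1 = 261
Reduce mod 156: x ≡ 105
Check: 105 mod 13 = 1 ✓, 105 mod 12 = 9 ✓

x ≡ 105 (mod 156)


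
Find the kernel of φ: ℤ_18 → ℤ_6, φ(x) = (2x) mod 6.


Kernel = preimage of identity
ker(φ) = {x ∈ ℤ_18 : 2x ≡ 0 (mod 6)}. Since 6 | 18, φ is well-defined. The kernel is the cyclic subgroup ⟨3⟩ of ℤ_18 (order 6), i.e. {0, 3, 6, 9, 12, 15}

ker(φ) = {0, 3, 6, 9, 12, 15}


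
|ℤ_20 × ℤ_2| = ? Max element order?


|ℤ_20 × ℤ_2| = 20 × 2 = 40
Max element order = lcm(20,2) = 20
Cyclic? No (gcd=2)

|ℤ_20×ℤ_2| = 40, max element order = 20


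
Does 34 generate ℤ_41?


g generates ℤ_n iff gcd(g, n) = 1
gcd(34, 41) = 1
Since gcd = 1, 34 is a generator.

Yes, 34 generates ℤ_41


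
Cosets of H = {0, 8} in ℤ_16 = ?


H = {0, 8}, |H| = 2
Number of cosets = |G|/|H| = 16/2 = 8
0 + H = {0, 8}
1 + H = {1, 9}
2 + H = {2, 10}
3 + H = {3, 11}
4 + H = {4, 12}
5 + H = {5, 13}
6 + H = {6, 14}
7 + H = {7, 15}

Cosets: 0+H={0,8}; 1+H={1,9}; 2+H={2,10}; 3+H={3,11}; 4+H={4,12}; 5+H={5,13}; 6+H={6,14}; 7+H={7,15}


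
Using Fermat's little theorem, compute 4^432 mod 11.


Fermat's little theorem: if p is prime and gcd(a,p)=1, then a^(p-1) ≡ 1 (mod p)
p = 11 is prime, gcd(4,11) = 1
Reduce exponent: 432 mod 10 = 2
So 4^432 ≡ 4^2 (mod 11)
4^2 mod 11 = 5

4^432 ≡ 5 (mod 11)


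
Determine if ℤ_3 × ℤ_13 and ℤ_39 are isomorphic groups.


Comparing ℤ_3 × ℤ_13 and ℤ_39:
gcd(3,13) = 1, so ℤ_3 × ℤ_13 ≅ ℤ_39 (CRT)

Yes, ℤ_3 × ℤ_13 ≅ ℤ_39


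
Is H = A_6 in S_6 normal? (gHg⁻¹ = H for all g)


H = A_6 in S_6
A_6 has index 2 in S_6, and every subgroup of index 2 is normal

Yes, normal subgroup


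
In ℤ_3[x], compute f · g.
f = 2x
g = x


Expand and collect like terms; reduce coefficients mod 3:
x^0: 0·0 = 0 ≡ 0 (mod 3)
x^1: 0·1 + 2·0 = 0 ≡ 0 (mod 3)
x^2: 2·1 = 2 ≡ 2 (mod 3)
Result: 2x^2

f · g = 2x^2


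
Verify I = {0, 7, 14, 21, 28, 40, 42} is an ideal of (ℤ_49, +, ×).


Check ideal conditions for I = {0, 7, 14, 21, 28, 40, 42} in ℤ_49:
(1) I is an additive subgroup? No
(2) For r ∈ ℤ_49 and a ∈ I: r·a ∈ I? No  [counterexample: r=2, a=40, r·a mod 49 = 31 ∉ I]

No, I is not an ideal of ℤ_49


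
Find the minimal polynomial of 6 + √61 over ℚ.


Let α = 6 + √61. Then α - 6 = √61, so (α - 6)² = 61, giving α² - 12α - 25 = 0. Degree 2 and α ∉ ℚ, so this is the minimal polynomial.

Minimal polynomial: x² - 12x - 25


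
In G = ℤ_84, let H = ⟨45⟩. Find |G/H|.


|⟨45⟩| = n / gcd(45, 84) = 84 / 3 = 28
H is normal (ℤ_84 is abelian).
|G/H| = |G| / |H| = 84 / 28 = 3

|G/H| = 3


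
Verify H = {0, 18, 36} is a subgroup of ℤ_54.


Subgroup test for H = {0, 18, 36} in (ℤ_54, +):
(1) 0 ∈ H? Yes
(2) Closure: for all a,b ∈ H, (a+b) mod 54 ∈ H? Yes
(3) Inverses: for all a ∈ H, -a mod 54 ∈ H? Yes

Yes, H is a subgroup of ℤ_54


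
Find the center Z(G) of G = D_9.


Z(G) = {g ∈ G | gx = xg for all x ∈ G}
For odd n, Z(D_n) = {e}: no nontrivial rotation commutes with all reflections

Z(D_9) = {e}


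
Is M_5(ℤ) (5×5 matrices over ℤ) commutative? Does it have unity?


Matrix multiplication is non-commutative for n ≥ 2; the identity matrix I is the unity; singular matrices give zero divisors, so not an integral domain
Commutative: No
Integral domain: No
Has unity: Yes

M_5(ℤ) (5×5 matrices over ℤ): Commutative=No, Unity=Yes


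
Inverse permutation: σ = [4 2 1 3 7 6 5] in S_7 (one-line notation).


To find σ⁻¹, swap domain and range:
σ(1) = 4 → σ⁻¹(4) = 1
σ(2) = 2 → σ⁻¹(2) = 2
σ(3) = 1 → σ⁻¹(1) = 3
σ(4) = 3 → σ⁻¹(3) = 4
σ(5) = 7 → σ⁻¹(7) = 5
σ(6) = 6 → σ⁻¹(6) = 6
σ(7) = 5 → σ⁻¹(5) = 7

σ⁻¹ = [3 2 4 1 7 6 5]


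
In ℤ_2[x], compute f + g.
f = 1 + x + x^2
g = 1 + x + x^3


Add coefficients mod 2:
x^0: 1 + 1 = 0 (mod 2)
x^1: 1 + 1 = 0 (mod 2)
x^2: 1 + 0 = 1 (mod 2)
x^3: 0 + 1 = 1 (mod 2)
Result: x^2 + x^3

f + g = x^2 + x^3


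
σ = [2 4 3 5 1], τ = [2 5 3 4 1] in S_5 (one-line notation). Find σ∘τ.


σ∘τ: apply τ first, then σ
1 →τ 2 →σ 4
2 →τ 5 →σ 1
3 →τ 3 →σ 3
4 →τ 4 →σ 5
5 →τ 1 →σ 2

σ∘τ = [4 1 3 5 2]


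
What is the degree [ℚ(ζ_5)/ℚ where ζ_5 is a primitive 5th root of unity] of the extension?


[ℚ(ζ_n):ℚ] = deg Φ_n(x) = φ(n). Here φ(5) = 4

[ℚ(ζ_5)/ℚ where ζ_5 is a primitive 5th root of unity] = 4


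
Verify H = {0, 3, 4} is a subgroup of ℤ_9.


Subgroup test for H = {0, 3, 4} in (ℤ_9, +):
(1) 0 ∈ H? Yes
(2) Closure: for all a,b ∈ H, (a+b) mod 9 ∈ H? No  [counterexample: 3 + 3 = 6 ∉ H]
(3) Inverses: for all a ∈ H, -a mod 9 ∈ H? No

No, H is not a subgroup of ℤ_9


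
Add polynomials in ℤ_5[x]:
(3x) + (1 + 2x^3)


Add coefficients mod 5:
x^0: 0 + 1 = 1 (mod 5)
x^1: 3 + 0 = 3 (mod 5)
x^2: 0 + 0 = 0 (mod 5)
x^3: 0 + 2 = 2 (mod 5)
Result: 1 + 3x + 2x^3

f + g = 1 + 3x + 2x^3


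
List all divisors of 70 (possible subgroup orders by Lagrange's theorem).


Lagrange's theorem: |H| divides |G|
|G| = 70
Divisors of 70: 1, 2, 5, 7, 10, 14, 35, 70

Possible subgroup orders: {1, 2, 5, 7, 10, 14, 35, 70}


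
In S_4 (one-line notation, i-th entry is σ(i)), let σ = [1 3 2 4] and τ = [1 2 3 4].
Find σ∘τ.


σ∘τ: apply τ first, then σ
1 →τ 1 →σ 1
2 →τ 2 →σ 3
3 →τ 3 →σ 2
4 →τ 4 →σ 4

σ∘τ = [1 3 2 4]


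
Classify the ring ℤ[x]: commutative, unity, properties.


Polynomial ring over ℤ (an integral domain) is a commutative integral domain with unity 1
Commutative: Yes
Integral domain: Yes
Has unity: Yes

ℤ[x]: Commutative=Yes, Unity=Yes


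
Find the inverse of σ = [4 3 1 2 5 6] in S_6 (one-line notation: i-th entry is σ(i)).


To find σ⁻¹, swap domain and range:
σ(1) = 4 → σ⁻¹(4) = 1
σ(2) = 3 → σ⁻¹(3) = 2
σ(3) = 1 → σ⁻¹(1) = 3
σ(4) = 2 → σ⁻¹(2) = 4
σ(5) = 5 → σ⁻¹(5) = 5
σ(6) = 6 → σ⁻¹(6) = 6

σ⁻¹ = [3 4 2 1 5 6]


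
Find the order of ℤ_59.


ℤ_n has n elements.

|ℤ_59| = 59


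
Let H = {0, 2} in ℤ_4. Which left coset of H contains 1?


1 + H = {1 + h (mod 4) : h ∈ H}
1+0=1, 1+2=3

1 + H = {1, 3}


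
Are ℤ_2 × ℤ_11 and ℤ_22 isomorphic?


Comparing ℤ_2 × ℤ_11 and ℤ_22:
gcd(2,11) = 1, so ℤ_2 × ℤ_11 ≅ ℤ_22 (CRT)

Yes, ℤ_2 × ℤ_11 ≅ ℤ_22


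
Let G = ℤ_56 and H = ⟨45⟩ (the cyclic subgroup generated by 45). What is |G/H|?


|⟨45⟩| = n / gcd(45, 56) = 56 / 1 = 56
H is normal (ℤ_56 is abelian).
|G/H| = |G| / |H| = 56 / 56 = 1

|G/H| = 1


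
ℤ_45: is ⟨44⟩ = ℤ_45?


g generates ℤ_n iff gcd(g, n) = 1
gcd(44, 45) = 1
Since gcd = 1, 44 is a generator.

Yes, 44 generates ℤ_45


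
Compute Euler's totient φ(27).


φ(n) = count of k ∈ {1,...,n} with gcd(k,n)=1
Coprimes to 27: {1, 2, 4, 5, 7, 8, 10, 11, 13, 14, 16, 17, 19, 20, 22, 23, 25, 26}
Count: 18

φ(27) = 18


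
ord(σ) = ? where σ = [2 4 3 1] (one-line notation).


Cycle decomposition: (1 2 4)
Cycle lengths: 3
Order = lcm(3) = 3

ord(σ) = 3


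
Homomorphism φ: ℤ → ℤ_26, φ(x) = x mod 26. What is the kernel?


Kernel = preimage of identity
ker(φ) = {x ∈ ℤ : x ≡ 0 (mod 26)} = 26ℤ = {0, ±26, ±52, ...}

ker(φ) = 26ℤ


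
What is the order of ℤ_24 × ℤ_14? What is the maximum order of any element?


|ℤ_24 × ℤ_14| = 24 × 14 = 336
Max element order = lcm(24,14) = 168
Cyclic? No (gcd=2)

|ℤ_24×ℤ_14| = 336, max element order = 168


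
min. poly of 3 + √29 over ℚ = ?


Let α = 3 + √29. Then α - 3 = √29, so (α - 3)² = 29, giving α² - 6α - 20 = 0. Degree 2 and α ∉ ℚ, so this is the minimal polynomial.

Minimal polynomial: x² - 6x - 20


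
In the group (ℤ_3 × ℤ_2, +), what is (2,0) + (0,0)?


Operation: componentwise addition mod (3, 2)
(2,0) + (0,0) = ((a₁+b₁) mod 3, (a₂+b₂) mod 2) with a = (2,0), b = (0,0)

(2,0) + (0,0) = (2,0)


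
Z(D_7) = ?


Z(G) = {g ∈ G | gx = xg for all x ∈ G}
For odd n, Z(D_n) = {e}: no nontrivial rotation commutes with all reflections

Z(D_7) = {e}


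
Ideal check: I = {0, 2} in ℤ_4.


Check ideal conditions for I = {0, 2} in ℤ_4:
(1) I is an additive subgroup? Yes
(2) For r ∈ ℤ_4 and a ∈ I: r·a ∈ I? Yes

Yes, I is an ideal of ℤ_4


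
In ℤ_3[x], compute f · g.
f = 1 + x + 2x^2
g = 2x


Expand and collect like terms; reduce coefficients mod 3:
x^0: 1·0 = 0 ≡ 0 (mod 3)
x^1: 1·2 + 1·0 = 2 ≡ 2 (mod 3)
x^2: 1·2 + 2·0 = 2 ≡ 2 (mod 3)
x^3: 2·2 = 4 ≡ 1 (mod 3)
Result: 2x + 2x^2 + x^3

f · g = 2x + 2x^2 + x^3


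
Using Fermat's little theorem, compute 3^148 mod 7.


Fermat's little theorem: if p is prime and gcd(a,p)=1, then a^(p-1) ≡ 1 (mod p)
p = 7 is prime, gcd(3,7) = 1
Reduce exponent: 148 mod 6 = 4
So 3^148 ≡ 3^4 (mod 7)
3^4 mod 7 = 4

3^148 ≡ 4 (mod 7)


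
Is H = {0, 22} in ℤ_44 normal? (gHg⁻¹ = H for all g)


H = {0, 22} in ℤ_44
ℤ_44 is abelian; every subgroup of an abelian group is normal

Yes, normal subgroup


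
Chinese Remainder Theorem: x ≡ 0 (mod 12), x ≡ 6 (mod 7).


m₁ = 12, m₂ = 7, gcd = 1, so CRT applies. M = m₁·m₂ = 84
Let M₁ = M/m₁ = 7, M₂ = M/m₂ = 12
Find y₁ ≡ M₁⁻¹ (mod m₁): 7⁻¹ ≡ 7 (mod 12)
Find y₂ ≡ M₂⁻¹ (mod m₂): 12⁻¹ ≡ 3 (mod 7)
x = a₁·M₁·y₁ + a₂·M₂·y₂ = 0·7·7 + 6·12·3 = 216
Reduce mod 84: x ≡ 48
Check: 48 mod 12 = 0 ✓, 48 mod 7 = 6 ✓

x ≡ 48 (mod 84)


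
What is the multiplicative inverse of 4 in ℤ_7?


Use the extended Euclidean algorithm to write 1 = 4·s + 7·t; then s mod 7 is the inverse.
Euclidean algorithm:
  4 = 0·7 + 4
  7 = 1·4 + 3
  4 = 1·3 + 1
  3 = 3·1 + 0
gcd(4,7) = 1
Back-substitution gives: 4·(2) + 7·(-1) = 1
So 4⁻¹ ≡ 2 ≡ 2 (mod 7)
Check: 4 × 2 = 8 ≡ 1 (mod 7) ✓

4⁻¹ ≡ 2 (mod 7)


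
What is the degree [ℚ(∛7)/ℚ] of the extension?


∛7 has minimal polynomial x³ - 7 (irreducible over ℚ since 7 is not a perfect cube)

[ℚ(∛7)/ℚ] = 3


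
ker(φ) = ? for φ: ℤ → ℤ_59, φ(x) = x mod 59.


Kernel = preimage of identity
ker(φ) = {x ∈ ℤ : x ≡ 0 (mod 59)} = 59ℤ = {0, ±59, ±118, ...}

ker(φ) = 59ℤ


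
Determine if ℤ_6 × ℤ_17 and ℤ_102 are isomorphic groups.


Comparing ℤ_6 × ℤ_17 and ℤ_102:
gcd(6,17) = 1, so ℤ_6 × ℤ_17 ≅ ℤ_102 (CRT)

Yes, ℤ_6 × ℤ_17 ≅ ℤ_102


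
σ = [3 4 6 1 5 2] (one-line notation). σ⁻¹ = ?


To find σ⁻¹, swap domain and range:
σ(1) = 3 → σ⁻¹(3) = 1
σ(2) = 4 → σ⁻¹(4) = 2
σ(3) = 6 → σ⁻¹(6) = 3
σ(4) = 1 → σ⁻¹(1) = 4
σ(5) = 5 → σ⁻¹(5) = 5
σ(6) = 2 → σ⁻¹(2) = 6

σ⁻¹ = [4 6 1 2 5 3]


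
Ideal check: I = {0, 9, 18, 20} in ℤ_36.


Check ideal conditions for I = {0, 9, 18, 20} in ℤ_36:
(1) I is an additive subgroup? No
(2) For r ∈ ℤ_36 and a ∈ I: r·a ∈ I? No  [counterexample: r=2, a=20, r·a mod 36 = 4 ∉ I]

No, I is not an ideal of ℤ_36


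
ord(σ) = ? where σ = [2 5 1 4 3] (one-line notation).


Cycle decomposition: (1 2 5 3)
Cycle lengths: 4
Order = lcm(4) = 4

ord(σ) = 4


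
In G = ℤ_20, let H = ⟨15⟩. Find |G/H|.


|⟨15⟩| = n / gcd(15, 20) = 20 / 5 = 4
H is normal (ℤ_20 is abelian).
|G/H| = |G| / |H| = 20 / 4 = 5

|G/H| = 5


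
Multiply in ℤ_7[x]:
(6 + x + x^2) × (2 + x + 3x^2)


Expand and collect like terms; reduce coefficients mod 7:
x^0: 6·2 = 12 ≡ 5 (mod 7)
x^1: 6·1 + 1·2 = 8 ≡ 1 (mod 7)
x^2: 6·3 + 1·1 + 1·2 = 21 ≡ 0 (mod 7)
x^3: 1·3 + 1·1 = 4 ≡ 4 (mod 7)
x^4: 1·3 = 3 ≡ 3 (mod 7)
Result: 5 + x + 4x^3 + 3x^4

f · g = 5 + x + 4x^3 + 3x^4


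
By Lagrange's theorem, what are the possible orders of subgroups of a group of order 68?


Lagrange's theorem: |H| divides |G|
|G| = 68
Divisors of 68: 1, 2, 4, 17, 34, 68

Possible subgroup orders: {1, 2, 4, 17, 34, 68}


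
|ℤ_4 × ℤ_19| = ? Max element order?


|ℤ_4 × ℤ_19| = 4 × 19 = 76
Max element order = lcm(4,19) = 76
Cyclic? Yes (gcd=1)

|ℤ_4×ℤ_19| = 76, max element order = 76


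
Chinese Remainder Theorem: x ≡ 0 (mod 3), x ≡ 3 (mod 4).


m₁ = 3, m₂ = 4, gcd = 1, so CRT applies. M = m₁·m₂ = 12
Let M₁ = M/m₁ = 4, M₂ = M/m₂ = 3
Find y₁ ≡ M₁⁻¹ (mod m₁): 4⁻¹ ≡ 1 (mod 3)
Find y₂ ≡ M₂⁻¹ (mod m₂): 3⁻¹ ≡ 3 (mod 4)
x = a₁·M₁·y₁ + a₂·M₂·y₂ = 0·4·1 + 3·3·3 = 27
Reduce mod 12: x ≡ 3
Check: 3 mod 3 = 0 ✓, 3 mod 4 = 3 ✓

x ≡ 3 (mod 12)


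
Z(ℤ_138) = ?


Z(G) = {g ∈ G | gx = xg for all x ∈ G}
ℤ_138 is abelian, so Z(G) = G

Z(ℤ_138) = ℤ_138


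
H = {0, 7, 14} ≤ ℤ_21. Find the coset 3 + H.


3 + H = {3 + h (mod 21) : h ∈ H}
3+0=3, 3+7=10, 3+14=17

3 + H = {3, 10, 17}


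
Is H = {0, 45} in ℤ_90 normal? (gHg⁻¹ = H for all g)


H = {0, 45} in ℤ_90
ℤ_90 is abelian; every subgroup of an abelian group is normal

Yes, normal subgroup


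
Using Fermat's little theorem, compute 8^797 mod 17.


Fermat's little theorem: if p is prime and gcd(a,p)=1, then a^(p-1) ≡ 1 (mod p)
p = 17 is prime, gcd(8,17) = 1
Reduce exponent: 797 mod 16 = 13
So 8^797 ≡ 8^13 (mod 17)
8^13 mod 17 = 9

8^797 ≡ 9 (mod 17)


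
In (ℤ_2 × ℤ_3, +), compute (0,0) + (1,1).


Operation: componentwise addition mod (2, 3)
(0,0) + (1,1) = ((a₁+b₁) mod 2, (a₂+b₂) mod 3) with a = (0,0), b = (1,1)

(0,0) + (1,1) = (1,1)


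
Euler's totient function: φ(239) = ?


Factor n: 239 = 239
φ(n) = n · ∏(1 - 1/p) over distinct primes p | n
φ(239) = 239 · (1 - 1/239) = 238

φ(239) = 238


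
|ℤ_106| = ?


ℤ_n has n elements.

|ℤ_106| = 106


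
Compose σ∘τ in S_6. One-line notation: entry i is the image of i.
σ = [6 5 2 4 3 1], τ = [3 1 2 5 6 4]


σ∘τ: apply τ first, then σ
1 →τ 3 →σ 2
2 →τ 1 →σ 6
3 →τ 2 →σ 5
4 →τ 5 →σ 3
5 →τ 6 →σ 1
6 →τ 4 →σ 4

σ∘τ = [2 6 5 3 1 4]


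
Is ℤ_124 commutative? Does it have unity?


ℤ_124 is a commutative ring with unity 1; 124 = 2×62 is composite, so 2·62 ≡ 0 gives zero divisors (not an integral domain)
Commutative: Yes
Integral domain: No
Has unity: Yes

ℤ_124: Commutative=Yes, Unity=Yes


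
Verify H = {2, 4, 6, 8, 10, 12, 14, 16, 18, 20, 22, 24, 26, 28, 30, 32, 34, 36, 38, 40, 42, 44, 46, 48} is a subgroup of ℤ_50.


Subgroup test for H = {2, 4, 6, 8, 10, 12, 14, 16, 18, 20, 22, 24, 26, 28, 30, 32, 34, 36, 38, 40, 42, 44, 46, 48} in (ℤ_50, +):
(1) 0 ∈ H? No
(2) Closure: for all a,b ∈ H, (a+b) mod 50 ∈ H? No  [counterexample: 2 + 48 = 0 ∉ H]
(3) Inverses: for all a ∈ H, -a mod 50 ∈ H? Yes

No, H is not a subgroup of ℤ_50


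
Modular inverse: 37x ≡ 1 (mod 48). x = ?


Use the extended Euclidean algorithm to write 1 = 37·s + 48·t; then s mod 48 is the inverse.
Euclidean algorithm:
  37 = 0·48 + 37
  48 = 1·37 + 11
  37 = 3·11 + 4
  11 = 2·4 + 3
  4 = 1·3 + 1
  3 = 3·1 + 0
gcd(37,48) = 1
Back-substitution gives: 37·(13) + 48·(-10) = 1
So 37⁻¹ ≡ 13 ≡ 13 (mod 48)
Check: 37 × 13 = 481 ≡ 1 (mod 48) ✓

37⁻¹ ≡ 13 (mod 48)


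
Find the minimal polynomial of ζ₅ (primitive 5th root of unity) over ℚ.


ζ₅ is a root of Φ₅(x) = x⁴ + x³ + x² + x + 1, irreducible over ℚ

Minimal polynomial: x⁴ + x³ + x² + x + 1


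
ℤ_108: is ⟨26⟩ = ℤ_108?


g generates ℤ_n iff gcd(g, n) = 1
gcd(26, 108) = 2
Since gcd = 2 ≠ 1, ⟨26⟩ has order 54 < 108, so 26 is not a generator.

No, 26 does not generate ℤ_108


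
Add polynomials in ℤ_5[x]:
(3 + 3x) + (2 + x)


Add coefficients mod 5:
x^0: 3 + 2 = 0 (mod 5)
x^1: 3 + 1 = 4 (mod 5)
Result: 4x

f + g = 4x


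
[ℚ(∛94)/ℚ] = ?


∛94 has minimal polynomial x³ - 94 (irreducible over ℚ since 94 is not a perfect cube)

[ℚ(∛94)/ℚ] = 3


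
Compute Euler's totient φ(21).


φ(n) = count of k ∈ {1,...,n} with gcd(k,n)=1
Coprimes to 21: {1, 2, 4, 5, 8, 10, 11, 13, 16, 17, 19, 20}
Count: 12

φ(21) = 12


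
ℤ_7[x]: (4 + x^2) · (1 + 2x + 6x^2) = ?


Expand and collect like terms; reduce coefficients mod 7:
x^0: 4·1 = 4 ≡ 4 (mod 7)
x^1: 4·2 + 0·1 = 8 ≡ 1 (mod 7)
x^2: 4·6 + 0·2 + 1·1 = 25 ≡ 4 (mod 7)
x^3: 0·6 + 1·2 = 2 ≡ 2 (mod 7)
x^4: 1·6 = 6 ≡ 6 (mod 7)
Result: 4 + x + 4x^2 + 2x^3 + 6x^4

f · g = 4 + x + 4x^2 + 2x^3 + 6x^4


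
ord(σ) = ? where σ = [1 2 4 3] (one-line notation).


Cycle decomposition: (3 4)
Cycle lengths: 2
Order = lcm(2) = 2

ord(σ) = 2


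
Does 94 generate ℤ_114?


g generates ℤ_n iff gcd(g, n) = 1
gcd(94, 114) = 2
Since gcd = 2 ≠ 1, ⟨94⟩ has order 57 < 114, so 94 is not a generator.

No, 94 does not generate ℤ_114


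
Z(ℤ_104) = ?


Z(G) = {g ∈ G | gx = xg for all x ∈ G}
ℤ_104 is abelian, so Z(G) = G

Z(ℤ_104) = ℤ_104


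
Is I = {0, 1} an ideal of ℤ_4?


Check ideal conditions for I = {0, 1} in ℤ_4:
(1) I is an additive subgroup? No
(2) For r ∈ ℤ_4 and a ∈ I: r·a ∈ I? No  [counterexample: r=2, a=1, r·a mod 4 = 2 ∉ I]

No, I is not an ideal of ℤ_4


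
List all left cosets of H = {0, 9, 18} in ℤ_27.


H = {0, 9, 18}, |H| = 3
Number of cosets = |G|/|H| = 27/3 = 9
0 + H = {0, 9, 18}
1 + H = {1, 10, 19}
2 + H = {2, 11, 20}
3 + H = {3, 12, 21}
4 + H = {4, 13, 22}
5 + H = {5, 14, 23}
6 + H = {6, 15, 24}
7 + H = {7, 16, 25}
8 + H = {8, 17, 26}

Cosets: 0+H={0,9,18}; 1+H={1,10,19}; 2+H={2,11,20}; 3+H={3,12,21}; 4+H={4,13,22}; 5+H={5,14,23}; 6+H={6,15,24}; 7+H={7,16,25}; 8+H={8,17,26}


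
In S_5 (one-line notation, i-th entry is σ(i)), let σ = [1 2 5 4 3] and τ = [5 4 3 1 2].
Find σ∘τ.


σ∘τ: apply τ first, then σ
1 →τ 5 →σ 3
2 →τ 4 →σ 4
3 →τ 3 →σ 5
4 →τ 1 →σ 1
5 →τ 2 →σ 2

σ∘τ = [3 4 5 1 2]


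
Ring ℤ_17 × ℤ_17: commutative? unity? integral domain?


Direct product ring; commutative with unity (1,1); but (1,0)·(0,1) = (0,0) gives zero divisors, so not an integral domain
Commutative: Yes
Integral domain: No
Has unity: Yes

ℤ_17 × ℤ_17: Commutative=Yes, Unity=Yes


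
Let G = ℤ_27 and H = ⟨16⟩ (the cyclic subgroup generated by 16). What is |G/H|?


|⟨16⟩| = n / gcd(16, 27) = 27 / 1 = 27
H is normal (ℤ_27 is abelian).
|G/H| = |G| / |H| = 27 / 27 = 1

|G/H| = 1


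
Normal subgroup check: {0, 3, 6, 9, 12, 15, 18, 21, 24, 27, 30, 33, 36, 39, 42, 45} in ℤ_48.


H = {0, 3, 6, 9, 12, 15, 18, 21, 24, 27, 30, 33, 36, 39, 42, 45} in ℤ_48
ℤ_48 is abelian; every subgroup of an abelian group is normal

Yes, normal subgroup


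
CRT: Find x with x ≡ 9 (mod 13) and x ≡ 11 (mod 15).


m₁ = 13, m₂ = 15, gcd = 1, so CRT applies. M = m₁·m₂ = 195
Let M₁ = M/m₁ = 15, M₂ = M/m₂ = 13
Find y₁ ≡ M₁⁻¹ (mod m₁): 15⁻¹ ≡ 7 (mod 13)
Find y₂ ≡ M₂⁻¹ (mod m₂): 13⁻¹ ≡ 7 (mod 15)
x = a₁·M₁·y₁ + a₂·M₂·y₂ = 9·15·7 + 11·13·7 = 1946
Reduce mod 195: x ≡ 191
Check: 191 mod 13 = 9 ✓, 191 mod 15 = 11 ✓

x ≡ 191 (mod 195)


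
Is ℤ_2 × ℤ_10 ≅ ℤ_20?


Comparing ℤ_2 × ℤ_10 and ℤ_20:
gcd(2,10) = 2 ≠ 1. Max element order in ℤ_2×ℤ_10 is lcm(2,10) = 10 < 20, so it has no element of order 20

No, ℤ_2 × ℤ_10 ≇ ℤ_20


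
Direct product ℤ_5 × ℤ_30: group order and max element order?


|ℤ_5 × ℤ_30| = 5 × 30 = 150
Max element order = lcm(5,30) = 30
Cyclic? No (gcd=5)

|ℤ_5×ℤ_30| = 150, max element order = 30


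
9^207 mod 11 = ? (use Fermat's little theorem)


Fermat's little theorem: if p is prime and gcd(a,p)=1, then a^(p-1) ≡ 1 (mod p)
p = 11 is prime, gcd(9,11) = 1
Reduce exponent: 207 mod 10 = 7
So 9^207 ≡ 9^7 (mod 11)
9^7 mod 11 = 4

9^207 ≡ 4 (mod 11)


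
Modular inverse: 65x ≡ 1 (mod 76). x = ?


Use the extended Euclidean algorithm to write 1 = 65·s + 76·t; then s mod 76 is the inverse.
Euclidean algorithm:
  65 = 0·76 + 65
  76 = 1·65 + 11
  65 = 5·11 + 10
  11 = 1·10 + 1
  10 = 10·1 + 0
gcd(65,76) = 1
Back-substitution gives: 65·(-7) + 76·(6) = 1
So 65⁻¹ ≡ -7 ≡ 69 (mod 76)
Check: 65 × 69 = 4485 ≡ 1 (mod 76) ✓

65⁻¹ ≡ 69 (mod 76)


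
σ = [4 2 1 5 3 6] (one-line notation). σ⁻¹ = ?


To find σ⁻¹, swap domain and range:
σ(1) = 4 → σ⁻¹(4) = 1
σ(2) = 2 → σ⁻¹(2) = 2
σ(3) = 1 → σ⁻¹(1) = 3
σ(4) = 5 → σ⁻¹(5) = 4
σ(5) = 3 → σ⁻¹(3) = 5
σ(6) = 6 → σ⁻¹(6) = 6

σ⁻¹ = [3 2 5 1 4 6]


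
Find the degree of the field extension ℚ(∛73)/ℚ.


∛73 has minimal polynomial x³ - 73 (irreducible over ℚ since 73 is not a perfect cube)

[ℚ(∛73)/ℚ] = 3


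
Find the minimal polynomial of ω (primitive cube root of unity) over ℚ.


ω satisfies x² + x + 1 = 0 (the cyclotomic polynomial Φ₃)

Minimal polynomial: x² + x + 1


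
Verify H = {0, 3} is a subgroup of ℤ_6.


Subgroup test for H = {0, 3} in (ℤ_6, +):
(1) 0 ∈ H? Yes
(2) Closure: for all a,b ∈ H, (a+b) mod 6 ∈ H? Yes
(3) Inverses: for all a ∈ H, -a mod 6 ∈ H? Yes

Yes, H is a subgroup of ℤ_6


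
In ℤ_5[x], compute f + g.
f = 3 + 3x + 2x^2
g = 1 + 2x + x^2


Add coefficients mod 5:
x^0: 3 + 1 = 4 (mod 5)
x^1: 3 + 2 = 0 (mod 5)
x^2: 2 + 1 = 3 (mod 5)
Result: 4 + 3x^2

f + g = 4 + 3x^2


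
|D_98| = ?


|D_n| = 2n (n rotations and n reflections)
|D_98| = 2×98 = 196

|D_98| = 196


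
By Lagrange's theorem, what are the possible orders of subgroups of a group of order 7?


Lagrange's theorem: |H| divides |G|
|G| = 7
Divisors of 7: 1, 7

Possible subgroup orders: {1, 7}


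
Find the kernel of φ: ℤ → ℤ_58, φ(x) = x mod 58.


Kernel = preimage of identity
ker(φ) = {x ∈ ℤ : x ≡ 0 (mod 58)} = 58ℤ = {0, ±58, ±116, ...}

ker(φ) = 58ℤ


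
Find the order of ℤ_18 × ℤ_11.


|A × B| = |A| · |B|
|ℤ_18 × ℤ_11| = 18 × 11 = 198

|ℤ_18 × ℤ_11| = 198


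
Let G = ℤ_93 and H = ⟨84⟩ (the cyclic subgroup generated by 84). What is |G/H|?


|⟨84⟩| = n / gcd(84, 93) = 93 / 3 = 31
H is normal (ℤ_93 is abelian).
|G/H| = |G| / |H| = 93 / 31 = 3

|G/H| = 3


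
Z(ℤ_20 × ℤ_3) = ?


Z(G) = {g ∈ G | gx = xg for all x ∈ G}
Direct product of abelian groups is abelian, so Z(G) = G

Z(ℤ_20 × ℤ_3) = ℤ_20 × ℤ_3


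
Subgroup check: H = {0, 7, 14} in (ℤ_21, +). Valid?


Subgroup test for H = {0, 7, 14} in (ℤ_21, +):
(1) 0 ∈ H? Yes
(2) Closure: for all a,b ∈ H, (a+b) mod 21 ∈ H? Yes
(3) Inverses: for all a ∈ H, -a mod 21 ∈ H? Yes

Yes, H is a subgroup of ℤ_21


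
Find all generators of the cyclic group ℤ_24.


g generates ℤ_n iff gcd(g,n) = 1
Prime factors of 24: 2, 3
Generators are g ∈ {1,...,23} not divisible by any of these primes.
Generators: {1, 5, 7, 11, 13, 17, 19, 23}
Number of generators = φ(24) = 8

Generators of ℤ_24 = {1, 5, 7, 11, 13, 17, 19, 23}
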